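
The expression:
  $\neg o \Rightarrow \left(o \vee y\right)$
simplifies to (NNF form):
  $o \vee y$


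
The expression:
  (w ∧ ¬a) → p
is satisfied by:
  {a: True, p: True, w: False}
  {a: True, w: False, p: False}
  {p: True, w: False, a: False}
  {p: False, w: False, a: False}
  {a: True, p: True, w: True}
  {a: True, w: True, p: False}
  {p: True, w: True, a: False}


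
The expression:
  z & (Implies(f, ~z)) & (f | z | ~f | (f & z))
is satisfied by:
  {z: True, f: False}


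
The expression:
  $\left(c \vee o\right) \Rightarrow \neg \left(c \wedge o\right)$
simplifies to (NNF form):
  $\neg c \vee \neg o$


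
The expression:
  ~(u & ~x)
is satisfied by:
  {x: True, u: False}
  {u: False, x: False}
  {u: True, x: True}


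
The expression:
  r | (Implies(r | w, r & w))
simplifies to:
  r | ~w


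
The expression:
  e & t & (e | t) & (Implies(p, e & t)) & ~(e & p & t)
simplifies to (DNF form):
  e & t & ~p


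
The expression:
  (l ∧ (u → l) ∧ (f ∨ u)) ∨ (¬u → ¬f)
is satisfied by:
  {l: True, u: True, f: False}
  {l: True, u: False, f: False}
  {u: True, l: False, f: False}
  {l: False, u: False, f: False}
  {f: True, l: True, u: True}
  {f: True, l: True, u: False}
  {f: True, u: True, l: False}


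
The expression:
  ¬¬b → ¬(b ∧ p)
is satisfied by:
  {p: False, b: False}
  {b: True, p: False}
  {p: True, b: False}


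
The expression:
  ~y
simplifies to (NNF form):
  ~y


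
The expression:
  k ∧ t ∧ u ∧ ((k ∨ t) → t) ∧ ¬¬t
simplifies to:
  k ∧ t ∧ u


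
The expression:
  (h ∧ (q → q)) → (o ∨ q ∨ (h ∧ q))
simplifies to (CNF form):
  o ∨ q ∨ ¬h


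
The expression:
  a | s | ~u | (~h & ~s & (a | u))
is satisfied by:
  {a: True, s: True, h: False, u: False}
  {a: True, h: False, s: False, u: False}
  {s: True, a: False, h: False, u: False}
  {a: False, h: False, s: False, u: False}
  {u: True, a: True, s: True, h: False}
  {u: True, a: True, h: False, s: False}
  {u: True, s: True, a: False, h: False}
  {u: True, a: False, h: False, s: False}
  {a: True, h: True, s: True, u: False}
  {a: True, h: True, u: False, s: False}
  {h: True, s: True, u: False, a: False}
  {h: True, u: False, s: False, a: False}
  {a: True, h: True, u: True, s: True}
  {a: True, h: True, u: True, s: False}
  {h: True, u: True, s: True, a: False}


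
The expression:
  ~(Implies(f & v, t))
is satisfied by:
  {f: True, v: True, t: False}


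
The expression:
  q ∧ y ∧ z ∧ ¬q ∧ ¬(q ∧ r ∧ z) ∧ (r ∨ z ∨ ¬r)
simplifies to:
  False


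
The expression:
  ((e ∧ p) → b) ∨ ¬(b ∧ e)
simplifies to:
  True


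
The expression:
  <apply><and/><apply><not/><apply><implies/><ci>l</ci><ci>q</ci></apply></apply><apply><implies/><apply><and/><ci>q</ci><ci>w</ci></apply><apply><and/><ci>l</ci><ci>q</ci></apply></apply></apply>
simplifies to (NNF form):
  <apply><and/><ci>l</ci><apply><not/><ci>q</ci></apply></apply>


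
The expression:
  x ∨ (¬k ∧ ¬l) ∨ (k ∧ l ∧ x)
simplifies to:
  x ∨ (¬k ∧ ¬l)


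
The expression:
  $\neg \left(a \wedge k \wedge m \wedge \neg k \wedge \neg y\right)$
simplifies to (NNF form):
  $\text{True}$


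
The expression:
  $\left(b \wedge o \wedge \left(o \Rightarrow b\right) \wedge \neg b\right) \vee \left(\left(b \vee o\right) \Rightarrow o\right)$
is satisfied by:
  {o: True, b: False}
  {b: False, o: False}
  {b: True, o: True}


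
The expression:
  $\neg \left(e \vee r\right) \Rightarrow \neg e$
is always true.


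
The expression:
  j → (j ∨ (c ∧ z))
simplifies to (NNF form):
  True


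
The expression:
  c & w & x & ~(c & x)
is never true.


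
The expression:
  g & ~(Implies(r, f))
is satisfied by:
  {r: True, g: True, f: False}


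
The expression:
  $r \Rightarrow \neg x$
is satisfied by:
  {x: False, r: False}
  {r: True, x: False}
  {x: True, r: False}


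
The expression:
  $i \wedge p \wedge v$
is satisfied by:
  {i: True, p: True, v: True}


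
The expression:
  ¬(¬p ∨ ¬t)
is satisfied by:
  {t: True, p: True}


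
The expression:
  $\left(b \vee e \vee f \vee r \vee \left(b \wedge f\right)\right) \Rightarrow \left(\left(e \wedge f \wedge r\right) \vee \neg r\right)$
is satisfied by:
  {f: True, e: True, r: False}
  {f: True, e: False, r: False}
  {e: True, f: False, r: False}
  {f: False, e: False, r: False}
  {r: True, f: True, e: True}


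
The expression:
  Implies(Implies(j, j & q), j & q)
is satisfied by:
  {j: True}


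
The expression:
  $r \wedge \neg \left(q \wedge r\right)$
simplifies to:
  $r \wedge \neg q$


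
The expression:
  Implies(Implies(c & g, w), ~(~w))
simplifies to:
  w | (c & g)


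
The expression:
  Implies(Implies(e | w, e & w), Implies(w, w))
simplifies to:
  True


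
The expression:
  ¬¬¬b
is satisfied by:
  {b: False}


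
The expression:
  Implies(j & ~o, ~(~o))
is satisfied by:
  {o: True, j: False}
  {j: False, o: False}
  {j: True, o: True}


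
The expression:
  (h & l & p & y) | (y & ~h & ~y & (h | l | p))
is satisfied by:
  {h: True, p: True, y: True, l: True}


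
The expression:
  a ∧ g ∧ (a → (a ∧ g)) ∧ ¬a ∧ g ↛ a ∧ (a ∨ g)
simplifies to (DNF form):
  False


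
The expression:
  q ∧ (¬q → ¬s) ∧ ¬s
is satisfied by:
  {q: True, s: False}


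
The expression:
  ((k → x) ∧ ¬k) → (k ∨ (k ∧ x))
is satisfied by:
  {k: True}


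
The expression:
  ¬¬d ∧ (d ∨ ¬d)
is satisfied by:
  {d: True}


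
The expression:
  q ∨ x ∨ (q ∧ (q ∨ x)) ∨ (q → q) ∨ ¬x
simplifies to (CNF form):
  True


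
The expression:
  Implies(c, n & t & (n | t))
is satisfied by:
  {t: True, n: True, c: False}
  {t: True, n: False, c: False}
  {n: True, t: False, c: False}
  {t: False, n: False, c: False}
  {t: True, c: True, n: True}


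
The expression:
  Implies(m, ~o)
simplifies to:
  ~m | ~o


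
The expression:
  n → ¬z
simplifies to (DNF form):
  ¬n ∨ ¬z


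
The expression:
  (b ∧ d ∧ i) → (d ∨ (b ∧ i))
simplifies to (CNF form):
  True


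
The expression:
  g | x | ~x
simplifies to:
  True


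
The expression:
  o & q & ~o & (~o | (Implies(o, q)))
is never true.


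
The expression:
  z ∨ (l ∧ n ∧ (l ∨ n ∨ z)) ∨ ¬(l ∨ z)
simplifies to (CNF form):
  n ∨ z ∨ ¬l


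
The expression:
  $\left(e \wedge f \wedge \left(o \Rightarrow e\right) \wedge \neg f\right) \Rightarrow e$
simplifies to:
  $\text{True}$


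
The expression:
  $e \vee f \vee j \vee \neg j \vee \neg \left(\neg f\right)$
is always true.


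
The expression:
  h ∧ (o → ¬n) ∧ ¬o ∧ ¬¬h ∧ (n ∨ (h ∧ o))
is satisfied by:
  {h: True, n: True, o: False}


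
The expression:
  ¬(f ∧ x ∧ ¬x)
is always true.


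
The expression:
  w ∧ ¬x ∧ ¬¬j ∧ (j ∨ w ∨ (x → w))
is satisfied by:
  {j: True, w: True, x: False}


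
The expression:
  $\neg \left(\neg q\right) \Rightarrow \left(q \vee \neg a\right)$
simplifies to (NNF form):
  $\text{True}$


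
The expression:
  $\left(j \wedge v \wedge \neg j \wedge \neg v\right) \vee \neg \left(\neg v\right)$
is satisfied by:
  {v: True}


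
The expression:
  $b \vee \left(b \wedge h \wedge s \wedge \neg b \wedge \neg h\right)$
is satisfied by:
  {b: True}


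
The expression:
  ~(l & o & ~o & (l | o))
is always true.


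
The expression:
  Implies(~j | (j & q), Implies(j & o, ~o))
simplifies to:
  ~j | ~o | ~q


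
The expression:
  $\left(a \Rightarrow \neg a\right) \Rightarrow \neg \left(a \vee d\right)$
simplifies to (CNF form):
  $a \vee \neg d$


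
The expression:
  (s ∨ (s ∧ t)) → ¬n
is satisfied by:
  {s: False, n: False}
  {n: True, s: False}
  {s: True, n: False}


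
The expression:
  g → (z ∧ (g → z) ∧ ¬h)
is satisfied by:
  {z: True, g: False, h: False}
  {z: False, g: False, h: False}
  {h: True, z: True, g: False}
  {h: True, z: False, g: False}
  {g: True, z: True, h: False}


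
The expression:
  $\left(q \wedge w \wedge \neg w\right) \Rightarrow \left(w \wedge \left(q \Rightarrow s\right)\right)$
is always true.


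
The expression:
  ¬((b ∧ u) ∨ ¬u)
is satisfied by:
  {u: True, b: False}


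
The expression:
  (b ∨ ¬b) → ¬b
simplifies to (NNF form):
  ¬b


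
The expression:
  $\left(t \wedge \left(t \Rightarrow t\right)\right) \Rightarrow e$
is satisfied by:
  {e: True, t: False}
  {t: False, e: False}
  {t: True, e: True}


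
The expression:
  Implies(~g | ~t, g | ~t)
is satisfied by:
  {g: True, t: False}
  {t: False, g: False}
  {t: True, g: True}


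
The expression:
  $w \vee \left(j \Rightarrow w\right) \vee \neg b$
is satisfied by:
  {w: True, b: False, j: False}
  {w: False, b: False, j: False}
  {j: True, w: True, b: False}
  {j: True, w: False, b: False}
  {b: True, w: True, j: False}
  {b: True, w: False, j: False}
  {b: True, j: True, w: True}


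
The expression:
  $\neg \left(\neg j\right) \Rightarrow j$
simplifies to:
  $\text{True}$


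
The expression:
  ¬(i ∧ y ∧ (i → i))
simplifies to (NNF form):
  ¬i ∨ ¬y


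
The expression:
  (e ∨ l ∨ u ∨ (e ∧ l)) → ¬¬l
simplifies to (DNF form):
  l ∨ (¬e ∧ ¬u)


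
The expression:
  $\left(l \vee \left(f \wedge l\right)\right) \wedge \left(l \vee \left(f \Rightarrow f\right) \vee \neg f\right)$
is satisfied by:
  {l: True}


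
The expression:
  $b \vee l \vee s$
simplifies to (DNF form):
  $b \vee l \vee s$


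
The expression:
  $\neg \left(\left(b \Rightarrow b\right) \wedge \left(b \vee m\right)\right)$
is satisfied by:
  {b: False, m: False}


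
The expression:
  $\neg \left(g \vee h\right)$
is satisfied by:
  {g: False, h: False}


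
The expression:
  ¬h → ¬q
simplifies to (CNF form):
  h ∨ ¬q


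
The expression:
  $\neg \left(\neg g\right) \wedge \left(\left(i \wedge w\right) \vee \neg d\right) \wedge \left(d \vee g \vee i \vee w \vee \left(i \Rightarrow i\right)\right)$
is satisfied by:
  {i: True, w: True, g: True, d: False}
  {i: True, g: True, w: False, d: False}
  {w: True, g: True, i: False, d: False}
  {g: True, i: False, w: False, d: False}
  {i: True, d: True, w: True, g: True}


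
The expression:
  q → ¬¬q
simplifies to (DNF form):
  True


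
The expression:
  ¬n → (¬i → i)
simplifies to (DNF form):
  i ∨ n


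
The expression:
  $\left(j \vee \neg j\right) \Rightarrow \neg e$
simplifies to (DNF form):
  $\neg e$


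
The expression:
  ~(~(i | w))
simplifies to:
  i | w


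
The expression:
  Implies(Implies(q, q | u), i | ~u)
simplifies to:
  i | ~u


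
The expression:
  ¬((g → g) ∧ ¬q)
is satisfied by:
  {q: True}


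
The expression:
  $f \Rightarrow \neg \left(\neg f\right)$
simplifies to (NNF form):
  $\text{True}$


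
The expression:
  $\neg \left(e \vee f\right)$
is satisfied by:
  {e: False, f: False}


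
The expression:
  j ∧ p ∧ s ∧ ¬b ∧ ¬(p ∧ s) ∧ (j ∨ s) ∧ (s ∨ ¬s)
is never true.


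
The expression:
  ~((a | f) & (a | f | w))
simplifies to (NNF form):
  ~a & ~f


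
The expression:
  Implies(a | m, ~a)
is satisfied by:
  {a: False}


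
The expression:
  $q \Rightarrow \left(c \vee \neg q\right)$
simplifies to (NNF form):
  $c \vee \neg q$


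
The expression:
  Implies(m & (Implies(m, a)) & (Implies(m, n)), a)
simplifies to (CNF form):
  True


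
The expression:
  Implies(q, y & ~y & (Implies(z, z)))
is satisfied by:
  {q: False}


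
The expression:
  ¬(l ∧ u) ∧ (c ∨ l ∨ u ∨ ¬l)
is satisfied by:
  {l: False, u: False}
  {u: True, l: False}
  {l: True, u: False}


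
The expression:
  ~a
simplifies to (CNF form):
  ~a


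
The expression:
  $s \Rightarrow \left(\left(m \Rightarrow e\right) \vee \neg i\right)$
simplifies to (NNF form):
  $e \vee \neg i \vee \neg m \vee \neg s$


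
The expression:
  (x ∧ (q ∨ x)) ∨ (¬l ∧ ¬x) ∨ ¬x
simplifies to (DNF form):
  True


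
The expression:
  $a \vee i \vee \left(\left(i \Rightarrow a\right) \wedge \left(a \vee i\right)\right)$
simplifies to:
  $a \vee i$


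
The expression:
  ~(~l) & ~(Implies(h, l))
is never true.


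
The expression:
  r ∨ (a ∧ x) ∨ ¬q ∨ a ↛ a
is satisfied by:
  {r: True, a: True, x: True, q: False}
  {r: True, a: True, x: False, q: False}
  {r: True, x: True, q: False, a: False}
  {r: True, x: False, q: False, a: False}
  {a: True, x: True, q: False, r: False}
  {a: True, x: False, q: False, r: False}
  {x: True, a: False, q: False, r: False}
  {x: False, a: False, q: False, r: False}
  {r: True, a: True, q: True, x: True}
  {r: True, a: True, q: True, x: False}
  {r: True, q: True, x: True, a: False}
  {r: True, q: True, x: False, a: False}
  {a: True, q: True, x: True, r: False}


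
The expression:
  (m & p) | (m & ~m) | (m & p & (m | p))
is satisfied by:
  {m: True, p: True}


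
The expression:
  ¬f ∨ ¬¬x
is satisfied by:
  {x: True, f: False}
  {f: False, x: False}
  {f: True, x: True}


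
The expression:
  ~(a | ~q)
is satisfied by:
  {q: True, a: False}


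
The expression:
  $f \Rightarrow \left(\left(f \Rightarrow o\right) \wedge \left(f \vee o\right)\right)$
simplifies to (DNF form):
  $o \vee \neg f$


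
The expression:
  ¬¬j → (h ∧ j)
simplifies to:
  h ∨ ¬j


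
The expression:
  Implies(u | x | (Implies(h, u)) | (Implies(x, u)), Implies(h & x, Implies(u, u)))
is always true.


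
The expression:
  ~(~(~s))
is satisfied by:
  {s: False}


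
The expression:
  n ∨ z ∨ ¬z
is always true.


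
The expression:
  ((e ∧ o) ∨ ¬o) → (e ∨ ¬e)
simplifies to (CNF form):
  True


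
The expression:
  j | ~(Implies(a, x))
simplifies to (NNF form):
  j | (a & ~x)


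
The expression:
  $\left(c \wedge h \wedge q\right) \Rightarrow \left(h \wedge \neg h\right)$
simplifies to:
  $\neg c \vee \neg h \vee \neg q$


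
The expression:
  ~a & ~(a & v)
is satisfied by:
  {a: False}


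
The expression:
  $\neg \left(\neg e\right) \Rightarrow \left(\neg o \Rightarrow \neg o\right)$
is always true.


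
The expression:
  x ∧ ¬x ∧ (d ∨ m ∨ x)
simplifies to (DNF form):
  False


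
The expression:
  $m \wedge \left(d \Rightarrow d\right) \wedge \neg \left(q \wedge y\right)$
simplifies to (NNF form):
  $m \wedge \left(\neg q \vee \neg y\right)$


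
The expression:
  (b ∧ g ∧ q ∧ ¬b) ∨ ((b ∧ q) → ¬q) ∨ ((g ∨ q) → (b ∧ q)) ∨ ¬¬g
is always true.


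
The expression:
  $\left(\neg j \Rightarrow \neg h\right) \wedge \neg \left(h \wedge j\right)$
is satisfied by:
  {h: False}


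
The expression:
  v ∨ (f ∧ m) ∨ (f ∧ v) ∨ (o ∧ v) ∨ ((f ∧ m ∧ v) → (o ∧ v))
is always true.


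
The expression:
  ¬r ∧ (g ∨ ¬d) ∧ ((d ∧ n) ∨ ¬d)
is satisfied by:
  {n: True, g: True, r: False, d: False}
  {n: True, g: False, r: False, d: False}
  {g: True, n: False, r: False, d: False}
  {n: False, g: False, r: False, d: False}
  {n: True, d: True, g: True, r: False}


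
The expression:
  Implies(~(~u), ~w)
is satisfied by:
  {w: False, u: False}
  {u: True, w: False}
  {w: True, u: False}


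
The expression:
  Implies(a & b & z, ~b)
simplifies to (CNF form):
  ~a | ~b | ~z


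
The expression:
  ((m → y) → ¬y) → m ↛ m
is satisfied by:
  {y: True}


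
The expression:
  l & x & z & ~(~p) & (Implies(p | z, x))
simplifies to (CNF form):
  l & p & x & z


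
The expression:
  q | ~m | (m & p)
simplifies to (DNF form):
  p | q | ~m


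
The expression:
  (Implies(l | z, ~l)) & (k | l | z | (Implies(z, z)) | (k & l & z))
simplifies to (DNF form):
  ~l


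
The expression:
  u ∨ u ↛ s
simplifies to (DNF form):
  u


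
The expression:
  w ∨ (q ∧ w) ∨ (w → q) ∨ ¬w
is always true.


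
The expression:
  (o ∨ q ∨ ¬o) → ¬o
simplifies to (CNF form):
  ¬o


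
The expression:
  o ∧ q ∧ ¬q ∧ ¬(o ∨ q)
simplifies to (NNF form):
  False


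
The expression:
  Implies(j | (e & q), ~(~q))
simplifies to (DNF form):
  q | ~j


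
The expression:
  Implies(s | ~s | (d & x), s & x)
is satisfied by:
  {s: True, x: True}


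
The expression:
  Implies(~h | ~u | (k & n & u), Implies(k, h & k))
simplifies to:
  h | ~k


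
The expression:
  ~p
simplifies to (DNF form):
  ~p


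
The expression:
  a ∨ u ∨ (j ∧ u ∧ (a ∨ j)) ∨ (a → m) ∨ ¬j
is always true.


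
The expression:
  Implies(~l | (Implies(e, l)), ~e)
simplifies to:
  ~e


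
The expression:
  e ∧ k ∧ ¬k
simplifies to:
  False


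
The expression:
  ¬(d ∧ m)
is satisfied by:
  {m: False, d: False}
  {d: True, m: False}
  {m: True, d: False}


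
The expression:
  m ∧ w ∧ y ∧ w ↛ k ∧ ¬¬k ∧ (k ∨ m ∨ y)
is never true.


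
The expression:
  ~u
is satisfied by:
  {u: False}


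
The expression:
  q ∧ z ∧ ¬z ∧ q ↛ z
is never true.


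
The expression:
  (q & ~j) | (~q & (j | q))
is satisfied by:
  {q: True, j: False}
  {j: True, q: False}


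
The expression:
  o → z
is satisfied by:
  {z: True, o: False}
  {o: False, z: False}
  {o: True, z: True}


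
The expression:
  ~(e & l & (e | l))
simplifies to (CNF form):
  ~e | ~l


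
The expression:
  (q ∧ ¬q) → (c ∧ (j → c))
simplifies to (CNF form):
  True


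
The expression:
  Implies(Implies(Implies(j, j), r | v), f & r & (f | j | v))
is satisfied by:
  {f: True, v: False, r: False}
  {f: False, v: False, r: False}
  {r: True, f: True, v: False}
  {r: True, v: True, f: True}


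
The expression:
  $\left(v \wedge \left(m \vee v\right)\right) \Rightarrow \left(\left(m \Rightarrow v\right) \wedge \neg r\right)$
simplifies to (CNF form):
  $\neg r \vee \neg v$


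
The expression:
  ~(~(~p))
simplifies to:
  ~p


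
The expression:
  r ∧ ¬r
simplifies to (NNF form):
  False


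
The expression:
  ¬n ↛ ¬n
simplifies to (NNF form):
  False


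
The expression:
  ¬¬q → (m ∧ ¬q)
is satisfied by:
  {q: False}


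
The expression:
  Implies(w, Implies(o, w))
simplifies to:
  True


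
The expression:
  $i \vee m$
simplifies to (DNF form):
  $i \vee m$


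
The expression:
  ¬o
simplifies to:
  ¬o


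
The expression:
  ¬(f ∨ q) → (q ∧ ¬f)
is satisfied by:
  {q: True, f: True}
  {q: True, f: False}
  {f: True, q: False}


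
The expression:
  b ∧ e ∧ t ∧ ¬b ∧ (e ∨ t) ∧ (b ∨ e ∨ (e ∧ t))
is never true.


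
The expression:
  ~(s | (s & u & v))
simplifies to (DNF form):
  ~s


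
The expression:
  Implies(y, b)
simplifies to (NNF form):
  b | ~y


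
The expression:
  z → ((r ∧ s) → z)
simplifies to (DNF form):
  True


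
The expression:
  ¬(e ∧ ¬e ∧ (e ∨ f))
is always true.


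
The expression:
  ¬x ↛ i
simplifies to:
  i ∨ ¬x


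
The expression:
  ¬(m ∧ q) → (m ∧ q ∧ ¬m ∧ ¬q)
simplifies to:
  m ∧ q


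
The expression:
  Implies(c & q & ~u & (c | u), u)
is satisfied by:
  {u: True, c: False, q: False}
  {c: False, q: False, u: False}
  {u: True, q: True, c: False}
  {q: True, c: False, u: False}
  {u: True, c: True, q: False}
  {c: True, u: False, q: False}
  {u: True, q: True, c: True}


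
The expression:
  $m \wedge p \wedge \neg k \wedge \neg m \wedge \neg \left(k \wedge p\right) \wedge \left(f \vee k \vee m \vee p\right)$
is never true.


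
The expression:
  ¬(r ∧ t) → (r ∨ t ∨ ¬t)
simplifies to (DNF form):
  True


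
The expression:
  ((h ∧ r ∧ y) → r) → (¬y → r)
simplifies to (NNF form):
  r ∨ y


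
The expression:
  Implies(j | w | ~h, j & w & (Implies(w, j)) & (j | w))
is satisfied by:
  {j: True, w: True, h: True}
  {j: True, w: True, h: False}
  {h: True, j: False, w: False}


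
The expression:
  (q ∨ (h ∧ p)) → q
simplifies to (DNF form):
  q ∨ ¬h ∨ ¬p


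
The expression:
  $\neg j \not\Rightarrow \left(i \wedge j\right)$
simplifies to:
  $\neg j$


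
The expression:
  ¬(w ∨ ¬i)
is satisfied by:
  {i: True, w: False}


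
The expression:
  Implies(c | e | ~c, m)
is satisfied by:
  {m: True}


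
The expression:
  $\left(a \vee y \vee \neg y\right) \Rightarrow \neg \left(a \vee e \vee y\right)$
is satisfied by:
  {e: False, y: False, a: False}


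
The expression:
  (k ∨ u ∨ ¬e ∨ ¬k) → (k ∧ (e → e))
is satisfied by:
  {k: True}


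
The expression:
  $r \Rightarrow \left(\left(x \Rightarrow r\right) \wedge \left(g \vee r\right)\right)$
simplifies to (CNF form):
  $\text{True}$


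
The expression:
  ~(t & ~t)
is always true.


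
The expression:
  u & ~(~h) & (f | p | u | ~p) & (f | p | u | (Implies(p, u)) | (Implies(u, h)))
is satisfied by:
  {h: True, u: True}


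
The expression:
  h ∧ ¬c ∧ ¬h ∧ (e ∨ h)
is never true.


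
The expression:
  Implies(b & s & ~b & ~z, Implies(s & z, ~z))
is always true.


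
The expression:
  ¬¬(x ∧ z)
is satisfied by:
  {z: True, x: True}


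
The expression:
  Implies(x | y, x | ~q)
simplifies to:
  x | ~q | ~y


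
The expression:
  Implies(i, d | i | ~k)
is always true.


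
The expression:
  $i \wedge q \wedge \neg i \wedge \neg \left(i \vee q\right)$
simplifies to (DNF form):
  $\text{False}$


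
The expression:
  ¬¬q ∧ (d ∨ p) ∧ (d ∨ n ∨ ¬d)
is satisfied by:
  {d: True, p: True, q: True}
  {d: True, q: True, p: False}
  {p: True, q: True, d: False}


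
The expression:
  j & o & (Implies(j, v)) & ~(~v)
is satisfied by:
  {j: True, o: True, v: True}


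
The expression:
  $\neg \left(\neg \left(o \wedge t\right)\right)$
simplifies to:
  $o \wedge t$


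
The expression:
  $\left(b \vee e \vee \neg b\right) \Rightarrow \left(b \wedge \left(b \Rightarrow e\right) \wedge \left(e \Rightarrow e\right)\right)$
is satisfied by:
  {e: True, b: True}


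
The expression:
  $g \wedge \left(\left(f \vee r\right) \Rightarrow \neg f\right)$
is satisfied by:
  {g: True, f: False}


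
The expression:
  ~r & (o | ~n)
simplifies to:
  ~r & (o | ~n)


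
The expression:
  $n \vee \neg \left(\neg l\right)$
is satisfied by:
  {n: True, l: True}
  {n: True, l: False}
  {l: True, n: False}


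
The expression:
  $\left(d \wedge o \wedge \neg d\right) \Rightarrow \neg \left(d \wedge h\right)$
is always true.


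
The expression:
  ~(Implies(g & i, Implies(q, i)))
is never true.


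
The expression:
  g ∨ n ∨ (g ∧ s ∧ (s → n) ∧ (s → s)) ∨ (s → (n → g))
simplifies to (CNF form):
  True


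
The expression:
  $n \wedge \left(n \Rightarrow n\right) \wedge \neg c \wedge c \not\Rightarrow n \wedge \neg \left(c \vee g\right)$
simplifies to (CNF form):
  $\text{False}$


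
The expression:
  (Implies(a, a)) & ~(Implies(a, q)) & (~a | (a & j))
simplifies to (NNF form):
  a & j & ~q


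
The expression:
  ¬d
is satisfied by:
  {d: False}


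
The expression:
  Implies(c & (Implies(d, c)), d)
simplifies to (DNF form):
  d | ~c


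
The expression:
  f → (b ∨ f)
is always true.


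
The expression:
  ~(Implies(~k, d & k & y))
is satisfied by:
  {k: False}


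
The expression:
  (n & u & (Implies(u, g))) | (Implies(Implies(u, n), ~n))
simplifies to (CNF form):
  (g | ~n) & (u | ~n)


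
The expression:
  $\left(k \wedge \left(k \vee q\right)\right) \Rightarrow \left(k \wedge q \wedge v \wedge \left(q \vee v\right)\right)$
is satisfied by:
  {q: True, v: True, k: False}
  {q: True, v: False, k: False}
  {v: True, q: False, k: False}
  {q: False, v: False, k: False}
  {q: True, k: True, v: True}


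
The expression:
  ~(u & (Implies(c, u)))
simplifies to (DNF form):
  ~u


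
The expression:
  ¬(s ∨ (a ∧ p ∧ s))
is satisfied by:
  {s: False}


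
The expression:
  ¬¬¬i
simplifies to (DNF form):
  ¬i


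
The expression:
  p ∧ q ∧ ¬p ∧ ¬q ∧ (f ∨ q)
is never true.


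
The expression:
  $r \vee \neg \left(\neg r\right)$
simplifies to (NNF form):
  $r$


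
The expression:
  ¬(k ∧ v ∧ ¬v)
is always true.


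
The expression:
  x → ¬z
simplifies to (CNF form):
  ¬x ∨ ¬z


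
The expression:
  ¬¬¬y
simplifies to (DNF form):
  ¬y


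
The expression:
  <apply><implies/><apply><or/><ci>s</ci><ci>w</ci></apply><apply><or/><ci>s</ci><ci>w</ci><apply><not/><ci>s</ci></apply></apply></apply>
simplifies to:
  <true/>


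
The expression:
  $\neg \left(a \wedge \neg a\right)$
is always true.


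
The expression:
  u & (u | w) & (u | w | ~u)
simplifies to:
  u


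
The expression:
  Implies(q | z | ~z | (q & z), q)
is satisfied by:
  {q: True}


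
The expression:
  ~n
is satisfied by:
  {n: False}


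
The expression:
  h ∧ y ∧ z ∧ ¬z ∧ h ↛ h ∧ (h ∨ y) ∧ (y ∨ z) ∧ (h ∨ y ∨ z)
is never true.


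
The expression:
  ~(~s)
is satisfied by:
  {s: True}


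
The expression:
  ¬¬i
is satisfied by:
  {i: True}


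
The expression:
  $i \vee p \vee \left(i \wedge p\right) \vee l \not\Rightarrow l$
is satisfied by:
  {i: True, p: True}
  {i: True, p: False}
  {p: True, i: False}


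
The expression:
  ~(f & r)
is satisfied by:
  {r: False, f: False}
  {f: True, r: False}
  {r: True, f: False}


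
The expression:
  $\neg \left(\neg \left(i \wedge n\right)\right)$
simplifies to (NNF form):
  $i \wedge n$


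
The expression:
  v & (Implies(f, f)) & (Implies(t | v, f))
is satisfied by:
  {f: True, v: True}


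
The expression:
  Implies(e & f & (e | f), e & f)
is always true.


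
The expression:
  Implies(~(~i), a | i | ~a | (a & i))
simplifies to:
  True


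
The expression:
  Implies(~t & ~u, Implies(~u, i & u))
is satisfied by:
  {t: True, u: True}
  {t: True, u: False}
  {u: True, t: False}


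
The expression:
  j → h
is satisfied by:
  {h: True, j: False}
  {j: False, h: False}
  {j: True, h: True}


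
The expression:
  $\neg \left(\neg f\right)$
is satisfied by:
  {f: True}


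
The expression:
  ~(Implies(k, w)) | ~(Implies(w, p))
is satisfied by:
  {k: True, p: False, w: False}
  {w: True, p: False, k: True}
  {w: True, p: False, k: False}
  {k: True, p: True, w: False}


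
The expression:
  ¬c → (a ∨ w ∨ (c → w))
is always true.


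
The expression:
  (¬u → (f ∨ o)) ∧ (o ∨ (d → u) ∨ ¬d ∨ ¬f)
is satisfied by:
  {o: True, u: True, f: True, d: False}
  {o: True, u: True, f: False, d: False}
  {d: True, o: True, u: True, f: True}
  {d: True, o: True, u: True, f: False}
  {o: True, f: True, u: False, d: False}
  {o: True, f: False, u: False, d: False}
  {o: True, d: True, f: True, u: False}
  {o: True, d: True, f: False, u: False}
  {u: True, f: True, o: False, d: False}
  {u: True, o: False, f: False, d: False}
  {d: True, u: True, f: True, o: False}
  {d: True, u: True, o: False, f: False}
  {f: True, o: False, u: False, d: False}


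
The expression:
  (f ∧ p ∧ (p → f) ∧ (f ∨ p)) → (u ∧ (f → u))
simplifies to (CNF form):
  u ∨ ¬f ∨ ¬p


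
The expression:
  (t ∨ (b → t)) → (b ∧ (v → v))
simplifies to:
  b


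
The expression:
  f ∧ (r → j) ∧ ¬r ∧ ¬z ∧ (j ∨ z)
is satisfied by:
  {j: True, f: True, r: False, z: False}


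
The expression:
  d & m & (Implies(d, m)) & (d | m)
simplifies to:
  d & m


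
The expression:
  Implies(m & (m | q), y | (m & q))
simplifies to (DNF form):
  q | y | ~m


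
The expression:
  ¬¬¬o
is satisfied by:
  {o: False}


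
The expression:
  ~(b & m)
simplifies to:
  ~b | ~m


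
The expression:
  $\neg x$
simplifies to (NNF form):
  $\neg x$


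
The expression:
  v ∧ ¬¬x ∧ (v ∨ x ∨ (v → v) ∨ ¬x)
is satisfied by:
  {x: True, v: True}


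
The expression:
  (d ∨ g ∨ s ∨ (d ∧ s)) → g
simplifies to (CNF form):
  (g ∨ ¬d) ∧ (g ∨ ¬s)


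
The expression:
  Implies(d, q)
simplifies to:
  q | ~d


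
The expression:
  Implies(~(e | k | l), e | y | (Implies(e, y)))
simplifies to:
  True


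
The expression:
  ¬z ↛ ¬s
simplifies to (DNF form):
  s ∧ ¬z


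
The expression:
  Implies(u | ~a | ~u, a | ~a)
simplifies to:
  True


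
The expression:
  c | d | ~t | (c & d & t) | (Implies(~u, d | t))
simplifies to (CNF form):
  True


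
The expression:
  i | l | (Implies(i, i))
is always true.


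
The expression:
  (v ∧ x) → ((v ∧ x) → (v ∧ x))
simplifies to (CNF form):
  True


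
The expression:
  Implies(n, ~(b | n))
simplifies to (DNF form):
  ~n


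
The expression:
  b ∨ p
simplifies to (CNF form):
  b ∨ p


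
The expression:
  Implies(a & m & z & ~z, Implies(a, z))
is always true.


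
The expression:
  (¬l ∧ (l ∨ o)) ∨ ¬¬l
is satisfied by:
  {o: True, l: True}
  {o: True, l: False}
  {l: True, o: False}


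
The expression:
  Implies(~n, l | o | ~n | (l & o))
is always true.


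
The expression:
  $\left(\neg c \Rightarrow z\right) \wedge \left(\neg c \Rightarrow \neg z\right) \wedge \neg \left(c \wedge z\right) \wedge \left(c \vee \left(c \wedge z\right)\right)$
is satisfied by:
  {c: True, z: False}


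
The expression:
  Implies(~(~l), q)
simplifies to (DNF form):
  q | ~l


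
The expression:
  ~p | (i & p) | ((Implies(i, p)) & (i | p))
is always true.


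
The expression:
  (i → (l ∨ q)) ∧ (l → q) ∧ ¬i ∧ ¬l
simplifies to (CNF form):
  ¬i ∧ ¬l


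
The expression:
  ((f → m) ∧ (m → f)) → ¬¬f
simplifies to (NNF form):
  f ∨ m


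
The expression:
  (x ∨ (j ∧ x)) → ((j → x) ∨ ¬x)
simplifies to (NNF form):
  True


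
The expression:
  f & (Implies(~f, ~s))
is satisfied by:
  {f: True}


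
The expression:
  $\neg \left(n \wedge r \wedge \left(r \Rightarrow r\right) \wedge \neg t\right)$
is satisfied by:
  {t: True, n: False, r: False}
  {t: False, n: False, r: False}
  {r: True, t: True, n: False}
  {r: True, t: False, n: False}
  {n: True, t: True, r: False}
  {n: True, t: False, r: False}
  {n: True, r: True, t: True}


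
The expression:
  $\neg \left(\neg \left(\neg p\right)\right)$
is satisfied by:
  {p: False}


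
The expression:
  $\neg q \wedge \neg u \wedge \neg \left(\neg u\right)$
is never true.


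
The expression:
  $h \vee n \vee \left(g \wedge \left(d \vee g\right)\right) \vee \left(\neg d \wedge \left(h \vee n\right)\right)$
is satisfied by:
  {n: True, g: True, h: True}
  {n: True, g: True, h: False}
  {n: True, h: True, g: False}
  {n: True, h: False, g: False}
  {g: True, h: True, n: False}
  {g: True, h: False, n: False}
  {h: True, g: False, n: False}


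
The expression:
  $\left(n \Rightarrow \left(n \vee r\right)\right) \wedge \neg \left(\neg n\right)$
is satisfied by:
  {n: True}


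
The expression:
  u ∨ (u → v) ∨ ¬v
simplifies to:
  True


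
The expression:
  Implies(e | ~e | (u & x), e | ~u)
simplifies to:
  e | ~u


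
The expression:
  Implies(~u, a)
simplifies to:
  a | u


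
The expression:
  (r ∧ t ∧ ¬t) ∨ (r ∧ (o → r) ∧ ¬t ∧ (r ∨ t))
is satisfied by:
  {r: True, t: False}


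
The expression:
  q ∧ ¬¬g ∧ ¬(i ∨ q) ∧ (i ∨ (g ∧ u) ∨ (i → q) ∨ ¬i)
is never true.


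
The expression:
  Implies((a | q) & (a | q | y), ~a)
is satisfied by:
  {a: False}


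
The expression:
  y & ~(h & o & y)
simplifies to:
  y & (~h | ~o)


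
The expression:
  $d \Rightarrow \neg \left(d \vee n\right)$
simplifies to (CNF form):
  $\neg d$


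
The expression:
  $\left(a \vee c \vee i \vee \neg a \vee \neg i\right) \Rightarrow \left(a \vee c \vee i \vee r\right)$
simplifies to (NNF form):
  $a \vee c \vee i \vee r$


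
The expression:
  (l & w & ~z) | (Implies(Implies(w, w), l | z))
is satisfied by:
  {z: True, l: True}
  {z: True, l: False}
  {l: True, z: False}


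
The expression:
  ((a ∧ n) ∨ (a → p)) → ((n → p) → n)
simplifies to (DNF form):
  n ∨ (a ∧ ¬p)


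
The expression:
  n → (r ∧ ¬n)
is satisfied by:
  {n: False}


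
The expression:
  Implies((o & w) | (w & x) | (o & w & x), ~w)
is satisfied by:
  {o: False, w: False, x: False}
  {x: True, o: False, w: False}
  {o: True, x: False, w: False}
  {x: True, o: True, w: False}
  {w: True, x: False, o: False}


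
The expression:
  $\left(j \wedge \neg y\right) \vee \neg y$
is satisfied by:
  {y: False}


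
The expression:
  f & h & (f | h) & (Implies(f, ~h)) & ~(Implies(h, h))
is never true.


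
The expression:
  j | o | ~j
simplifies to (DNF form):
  True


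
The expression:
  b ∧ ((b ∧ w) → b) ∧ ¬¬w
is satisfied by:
  {w: True, b: True}


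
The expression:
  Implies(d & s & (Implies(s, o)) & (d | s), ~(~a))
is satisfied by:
  {a: True, s: False, o: False, d: False}
  {a: False, s: False, o: False, d: False}
  {a: True, d: True, s: False, o: False}
  {d: True, a: False, s: False, o: False}
  {a: True, o: True, d: False, s: False}
  {o: True, d: False, s: False, a: False}
  {a: True, d: True, o: True, s: False}
  {d: True, o: True, a: False, s: False}
  {a: True, s: True, d: False, o: False}
  {s: True, d: False, o: False, a: False}
  {a: True, d: True, s: True, o: False}
  {d: True, s: True, a: False, o: False}
  {a: True, o: True, s: True, d: False}
  {o: True, s: True, d: False, a: False}
  {a: True, d: True, o: True, s: True}


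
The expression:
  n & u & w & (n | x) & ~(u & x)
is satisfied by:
  {u: True, w: True, n: True, x: False}


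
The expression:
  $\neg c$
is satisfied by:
  {c: False}


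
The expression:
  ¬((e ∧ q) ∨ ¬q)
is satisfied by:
  {q: True, e: False}


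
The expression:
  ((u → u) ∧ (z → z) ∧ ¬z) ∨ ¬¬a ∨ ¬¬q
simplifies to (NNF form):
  a ∨ q ∨ ¬z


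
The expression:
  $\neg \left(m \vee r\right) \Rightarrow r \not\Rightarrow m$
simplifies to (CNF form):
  $m \vee r$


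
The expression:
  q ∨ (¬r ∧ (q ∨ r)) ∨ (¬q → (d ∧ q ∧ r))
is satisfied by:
  {q: True}


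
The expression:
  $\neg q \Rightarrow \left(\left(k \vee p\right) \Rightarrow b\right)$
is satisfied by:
  {b: True, q: True, p: False, k: False}
  {b: True, q: True, k: True, p: False}
  {b: True, q: True, p: True, k: False}
  {b: True, q: True, k: True, p: True}
  {b: True, p: False, k: False, q: False}
  {b: True, k: True, p: False, q: False}
  {b: True, p: True, k: False, q: False}
  {b: True, k: True, p: True, q: False}
  {q: True, p: False, k: False, b: False}
  {k: True, q: True, p: False, b: False}
  {q: True, p: True, k: False, b: False}
  {k: True, q: True, p: True, b: False}
  {q: False, p: False, k: False, b: False}


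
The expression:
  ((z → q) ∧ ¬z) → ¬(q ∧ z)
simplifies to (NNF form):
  True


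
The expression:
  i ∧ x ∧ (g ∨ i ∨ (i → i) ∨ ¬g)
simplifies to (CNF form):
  i ∧ x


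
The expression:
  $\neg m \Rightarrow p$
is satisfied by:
  {m: True, p: True}
  {m: True, p: False}
  {p: True, m: False}


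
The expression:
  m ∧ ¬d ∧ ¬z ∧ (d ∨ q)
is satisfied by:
  {m: True, q: True, d: False, z: False}


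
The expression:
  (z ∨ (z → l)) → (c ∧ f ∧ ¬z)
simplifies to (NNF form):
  c ∧ f ∧ ¬z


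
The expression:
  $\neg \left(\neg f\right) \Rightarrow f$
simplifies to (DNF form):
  $\text{True}$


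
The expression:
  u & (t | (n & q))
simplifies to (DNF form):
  (t & u) | (n & q & u) | (n & t & u) | (q & t & u)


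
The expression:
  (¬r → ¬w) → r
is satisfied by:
  {r: True, w: True}
  {r: True, w: False}
  {w: True, r: False}


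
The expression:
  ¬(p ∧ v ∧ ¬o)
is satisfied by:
  {o: True, p: False, v: False}
  {p: False, v: False, o: False}
  {o: True, v: True, p: False}
  {v: True, p: False, o: False}
  {o: True, p: True, v: False}
  {p: True, o: False, v: False}
  {o: True, v: True, p: True}


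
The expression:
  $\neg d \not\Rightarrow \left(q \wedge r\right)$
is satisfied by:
  {d: False, q: False, r: False}
  {r: True, d: False, q: False}
  {q: True, d: False, r: False}


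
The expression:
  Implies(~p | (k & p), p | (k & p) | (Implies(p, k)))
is always true.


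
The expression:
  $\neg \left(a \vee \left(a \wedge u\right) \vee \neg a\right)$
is never true.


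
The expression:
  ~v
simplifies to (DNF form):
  ~v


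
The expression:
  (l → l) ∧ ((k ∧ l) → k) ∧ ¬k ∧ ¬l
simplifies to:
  ¬k ∧ ¬l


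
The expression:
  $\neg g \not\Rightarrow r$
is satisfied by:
  {g: False, r: False}


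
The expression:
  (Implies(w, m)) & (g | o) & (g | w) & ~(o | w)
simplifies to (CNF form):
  g & ~o & ~w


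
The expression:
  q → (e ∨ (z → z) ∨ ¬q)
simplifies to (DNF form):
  True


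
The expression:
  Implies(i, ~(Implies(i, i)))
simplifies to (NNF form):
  ~i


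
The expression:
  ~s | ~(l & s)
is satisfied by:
  {l: False, s: False}
  {s: True, l: False}
  {l: True, s: False}


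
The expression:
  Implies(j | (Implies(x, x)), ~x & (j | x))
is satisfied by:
  {j: True, x: False}


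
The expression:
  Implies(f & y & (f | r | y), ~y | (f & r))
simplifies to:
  r | ~f | ~y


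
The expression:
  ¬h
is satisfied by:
  {h: False}


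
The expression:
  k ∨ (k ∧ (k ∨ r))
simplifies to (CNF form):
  k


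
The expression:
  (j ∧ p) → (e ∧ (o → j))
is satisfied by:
  {e: True, p: False, j: False}
  {p: False, j: False, e: False}
  {j: True, e: True, p: False}
  {j: True, p: False, e: False}
  {e: True, p: True, j: False}
  {p: True, e: False, j: False}
  {j: True, p: True, e: True}


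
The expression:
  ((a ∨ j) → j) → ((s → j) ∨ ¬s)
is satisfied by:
  {j: True, a: True, s: False}
  {j: True, s: False, a: False}
  {a: True, s: False, j: False}
  {a: False, s: False, j: False}
  {j: True, a: True, s: True}
  {j: True, s: True, a: False}
  {a: True, s: True, j: False}


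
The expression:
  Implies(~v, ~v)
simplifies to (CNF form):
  True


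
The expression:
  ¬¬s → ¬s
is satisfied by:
  {s: False}


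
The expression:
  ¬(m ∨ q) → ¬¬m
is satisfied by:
  {q: True, m: True}
  {q: True, m: False}
  {m: True, q: False}
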